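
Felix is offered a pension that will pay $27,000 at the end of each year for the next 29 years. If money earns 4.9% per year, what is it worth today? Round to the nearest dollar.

PV = 27000 × [1 − (1+0.049)^(−29)] / 0.049 = 27000 × 15.311162 = 413,401.3674

$413,401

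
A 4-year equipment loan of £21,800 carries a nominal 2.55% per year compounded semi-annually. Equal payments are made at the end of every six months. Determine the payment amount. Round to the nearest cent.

£2,883.66

i = 0.0255/2 = 0.01275 per half-year; n = 4·2 = 8.
Annuity-PV factor = 7.559844; PMT = 21800 / 7.559844 = 2,883.6574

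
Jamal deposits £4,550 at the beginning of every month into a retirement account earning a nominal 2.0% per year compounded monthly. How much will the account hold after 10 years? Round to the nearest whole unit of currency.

£604,881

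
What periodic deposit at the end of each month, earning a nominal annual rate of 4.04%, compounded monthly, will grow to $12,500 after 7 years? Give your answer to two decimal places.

$129.01

With 12 periods per year: i = 0.00336667, n = 84.
FV-annuity factor = 96.893968; PMT = 12500 / 96.893968 = 129.0070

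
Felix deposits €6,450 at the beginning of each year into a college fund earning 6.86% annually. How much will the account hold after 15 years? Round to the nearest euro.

€171,345

FV = 6450 × [(1+0.0686)^15 − 1] / 0.0686 × (1+i) = 6450 × 26.565076 = 171,344.7414
Payments are at the start of each period, so multiply by (1+i).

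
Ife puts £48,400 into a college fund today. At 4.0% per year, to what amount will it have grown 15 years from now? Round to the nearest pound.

£87,166

48,400 × (1+0.04)^15 = 48,400 × 1.800944 = 87,165.6657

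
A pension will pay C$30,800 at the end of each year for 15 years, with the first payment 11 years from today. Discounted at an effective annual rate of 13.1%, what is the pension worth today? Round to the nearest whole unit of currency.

PV at t=10 (ordinary 15-year annuity): 30800 × a(15|0.131) = 30800 × 6.429135 = 198,017.3708
Discount back 10 years: 198,017.3708 × (1+0.131)^(−10) = 198,017.3708 × 0.291994 = 57,819.8873

C$57,820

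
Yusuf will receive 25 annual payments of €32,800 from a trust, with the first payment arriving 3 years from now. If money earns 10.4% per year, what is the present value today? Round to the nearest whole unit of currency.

Value one period before first payment (t=2): 32800 × [1 − (1+0.104)^(−25)] / 0.104 = 32800 × 8.804909 = 288,801.0230
Discount back 2 years: 288,801.0230 × (1+0.104)^(−2) = 288,801.0230 × 0.820468 = 236,952.1101

€236,952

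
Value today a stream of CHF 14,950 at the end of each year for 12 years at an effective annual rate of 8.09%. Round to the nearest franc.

CHF 112,141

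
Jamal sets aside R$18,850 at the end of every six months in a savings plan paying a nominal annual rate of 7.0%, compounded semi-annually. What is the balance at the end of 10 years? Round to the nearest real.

Periodic rate i = 0.07/2 = 0.035; n = 10 × 2 = 20 periods.
FV = 18850 × [(1+0.035)^20 − 1] / 0.035 = 18850 × 28.279682 = 533,072.0022

R$533,072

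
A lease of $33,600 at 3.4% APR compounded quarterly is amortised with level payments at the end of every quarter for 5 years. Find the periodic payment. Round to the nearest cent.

Periodic rate i = 0.034/4 = 0.0085; n = 5 × 4 = 20 periods.
Annuity-PV factor = 18.321041; PMT = 33600 / 18.321041 = 1,833.9569

$1,833.96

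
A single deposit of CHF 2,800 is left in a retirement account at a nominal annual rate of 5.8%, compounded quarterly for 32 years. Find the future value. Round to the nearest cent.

Periodic rate i = 0.058/4 = 0.0145; n = 32 × 4 = 128 periods.
FV = PV·(1+i)^n = 2,800 × 6.313389 = 17,677.4903

CHF 17,677.49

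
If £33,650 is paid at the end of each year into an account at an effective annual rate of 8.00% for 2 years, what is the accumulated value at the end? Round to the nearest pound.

FV = PMT · [(1+i)^n − 1] / i = 33650 · 2.080000 = 69,992.0000

£69,992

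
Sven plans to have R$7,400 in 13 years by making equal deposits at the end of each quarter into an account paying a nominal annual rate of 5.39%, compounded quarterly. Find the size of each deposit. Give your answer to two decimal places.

Periodic rate i = 0.0539/4 = 0.013475; n = 13 × 4 = 52 periods.
PMT = 7400 / ( [(1+0.013475)^52 − 1] / 0.013475 ) = 7400 / 74.638660 = 99.1443

R$99.14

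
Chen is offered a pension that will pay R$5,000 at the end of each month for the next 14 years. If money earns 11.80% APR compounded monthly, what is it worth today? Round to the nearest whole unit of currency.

R$410,228

Periodic rate i = 0.118/12 = 0.00983333; n = 14 × 12 = 168 periods.
PV = 5000 × [1 − (1+0.00983333)^(−168)] / 0.00983333 = 5000 × 82.045516 = 410,227.5785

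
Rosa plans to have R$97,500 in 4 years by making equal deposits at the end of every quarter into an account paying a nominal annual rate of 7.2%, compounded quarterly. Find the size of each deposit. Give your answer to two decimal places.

R$5,312.62

i = 0.072/4 = 0.018 per quarter; n = 4·4 = 16.
PMT = 97500 / ( [(1+0.018)^16 − 1] / 0.018 ) = 97500 / 18.352528 = 5,312.6195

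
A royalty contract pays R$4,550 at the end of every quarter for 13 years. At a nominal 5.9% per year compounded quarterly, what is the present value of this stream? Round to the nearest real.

R$164,413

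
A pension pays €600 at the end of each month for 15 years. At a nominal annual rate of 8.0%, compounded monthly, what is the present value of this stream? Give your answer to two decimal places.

€62,784.36

Periodic rate i = 0.08/12 = 0.00666667; n = 15 × 12 = 180 periods.
PV = PMT · [1 − (1+i)^(−n)] / i = 600 · 104.640592 = 62,784.3553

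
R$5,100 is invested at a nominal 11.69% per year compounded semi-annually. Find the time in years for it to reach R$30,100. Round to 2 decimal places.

Periodic rate i = 0.1169/2 = 0.05845.
(1+i)^n = 30100/5100 = 5.90196, so n = ln 5.90196 / ln 1.05845 = 31.2519 half-years
= 31.2519/2 years

15.63 years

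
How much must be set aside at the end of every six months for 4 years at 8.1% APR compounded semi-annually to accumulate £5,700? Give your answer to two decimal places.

£617.51

With 2 periods per year: i = 0.0405, n = 8.
PMT = 5700 / ( [(1+0.0405)^8 − 1] / 0.0405 ) = 5700 / 9.230658 = 617.5075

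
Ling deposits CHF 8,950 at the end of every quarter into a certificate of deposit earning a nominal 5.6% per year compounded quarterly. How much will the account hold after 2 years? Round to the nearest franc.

CHF 75,208

With 4 periods per year: i = 0.014, n = 8.
Accumulation factor s(8|0.014) = 8.403170; FV = 8950 × 8.403170 = 75,208.3737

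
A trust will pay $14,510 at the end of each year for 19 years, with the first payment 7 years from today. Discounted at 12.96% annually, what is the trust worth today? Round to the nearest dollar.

Value one period before first payment (t=6): 14510 × [1 − (1+0.1296)^(−19)] / 0.1296 = 14510 × 6.954276 = 100,906.5393
PV₀ = 100,906.5393 / (1+0.1296)^6 = 100,906.5393 / 2.077534 = 48,570.3474

$48,570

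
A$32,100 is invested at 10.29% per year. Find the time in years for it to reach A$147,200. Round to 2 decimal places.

(1+i)^n = 147200/32100 = 4.58567, so n = ln 4.58567 / ln 1.1029 = 15.5492 years

15.55 years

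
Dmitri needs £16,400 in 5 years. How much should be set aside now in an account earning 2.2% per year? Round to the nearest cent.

£14,709.21

PV = 16,400 / (1 + 0.022)^5 = 16,400 / 1.114948 = 14,709.2107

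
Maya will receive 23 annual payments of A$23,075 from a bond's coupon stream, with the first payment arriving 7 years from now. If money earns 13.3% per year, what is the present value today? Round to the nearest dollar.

Value one period before first payment (t=6): 23075 × [1 − (1+0.133)^(−23)] / 0.133 = 23075 × 7.093335 = 163,678.7128
PV₀ = 163,678.7128 / (1+0.133)^6 = 163,678.7128 / 2.115336 = 77,377.1522

A$77,377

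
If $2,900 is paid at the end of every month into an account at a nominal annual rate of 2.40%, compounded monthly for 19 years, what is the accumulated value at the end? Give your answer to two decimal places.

Periodic rate i = 0.024/12 = 0.002; n = 19 × 12 = 228 periods.
Accumulation factor s(228|0.002) = 288.516006; FV = 2900 × 288.516006 = 836,696.4174

$836,696.42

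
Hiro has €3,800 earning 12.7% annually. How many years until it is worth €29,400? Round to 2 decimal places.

17.11 years

(1+i)^n = 29400/3800 = 7.73684, so n = ln 7.73684 / ln 1.127 = 17.1128 years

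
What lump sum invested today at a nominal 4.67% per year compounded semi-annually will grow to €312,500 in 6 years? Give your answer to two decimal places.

i = 0.0467/2 = 0.02335 per half-year; n = 6·2 = 12.
PV = 312,500 / (1 + 0.02335)^12 = 312,500 / 1.319138 = 236,897.0730

€236,897.07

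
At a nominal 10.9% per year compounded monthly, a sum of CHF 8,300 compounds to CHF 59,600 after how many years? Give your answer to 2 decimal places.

18.17 years

Periodic rate i = 0.109/12 = 0.00908333.
n = ln(59600/8300) / ln(1+0.00908333) = ln(7.18072) / 0.009042 = 218.0191 months
= 218.0191/12 years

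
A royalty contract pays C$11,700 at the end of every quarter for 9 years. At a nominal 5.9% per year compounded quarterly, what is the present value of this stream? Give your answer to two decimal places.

Periodic rate i = 0.059/4 = 0.01475; n = 9 × 4 = 36 periods.
PV = PMT · [1 − (1+i)^(−n)] / i = 11700 · 27.776174 = 324,981.2331

C$324,981.23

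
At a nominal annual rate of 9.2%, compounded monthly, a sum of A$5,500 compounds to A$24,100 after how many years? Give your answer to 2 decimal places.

16.12 years

Periodic rate i = 0.092/12 = 0.00766667.
(1+i)^n = 24100/5500 = 4.38182, so n = ln 4.38182 / ln 1.00767 = 193.4505 months
= 193.4505/12 years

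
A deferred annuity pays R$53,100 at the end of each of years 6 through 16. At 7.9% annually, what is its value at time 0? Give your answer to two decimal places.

Value one period before first payment (t=5): 53100 × [1 − (1+0.079)^(−11)] / 0.079 = 53100 × 7.173728 = 380,924.9646
Discount back 5 years: 380,924.9646 × (1+0.079)^(−5) = 380,924.9646 × 0.683743 = 260,454.7081

R$260,454.71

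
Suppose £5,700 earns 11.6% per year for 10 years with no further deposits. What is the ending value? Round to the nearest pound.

5,700 × (1+0.116)^10 = 5,700 × 2.996691 = 17,081.1380

£17,081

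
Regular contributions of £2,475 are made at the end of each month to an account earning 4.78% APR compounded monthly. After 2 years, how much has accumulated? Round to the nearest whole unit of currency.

£62,202

i = 0.0478/12 = 0.00398333 per month; n = 2·12 = 24.
FV = 2475 × [(1+0.00398333)^24 − 1] / 0.00398333 = 2475 × 25.132197 = 62,202.1879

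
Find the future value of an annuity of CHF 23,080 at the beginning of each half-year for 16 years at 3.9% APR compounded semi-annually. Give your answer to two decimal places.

i = 0.039/2 = 0.0195 per half-year; n = 16·2 = 32.
FV = PMT · [(1+i)^n − 1] / i × (1+i) = 23080 · 44.711751 = 1,031,947.2019
(annuity-due: payments at period start, so ×(1+i).)

CHF 1,031,947.20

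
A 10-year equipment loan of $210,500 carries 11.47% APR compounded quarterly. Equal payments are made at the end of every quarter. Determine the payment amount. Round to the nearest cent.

$8,912.71

With 4 periods per year: i = 0.028675, n = 40.
Annuity-PV factor = 23.617970; PMT = 210500 / 23.617970 = 8,912.7050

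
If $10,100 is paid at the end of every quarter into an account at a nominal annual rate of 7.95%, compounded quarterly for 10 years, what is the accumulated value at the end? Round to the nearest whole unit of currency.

$608,410

With 4 periods per year: i = 0.019875, n = 40.
FV = 10100 × [(1+0.019875)^40 − 1] / 0.019875 = 10100 × 60.238579 = 608,409.6517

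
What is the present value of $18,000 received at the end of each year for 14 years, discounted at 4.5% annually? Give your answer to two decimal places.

$184,010.86

Annuity factor a(14|0.045) = 10.222825; PV = 18000 × 10.222825 = 184,010.8551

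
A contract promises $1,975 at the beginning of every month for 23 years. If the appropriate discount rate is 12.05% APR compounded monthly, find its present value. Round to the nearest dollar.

i = 0.1205/12 = 0.0100417 per month; n = 23·12 = 276.
Annuity factor a(276|0.0100417) × (1+i) = 94.204051; PV = 1975 × 94.204051 = 186,053.0013
Payments are at the start of each period, so multiply by (1+i).

$186,053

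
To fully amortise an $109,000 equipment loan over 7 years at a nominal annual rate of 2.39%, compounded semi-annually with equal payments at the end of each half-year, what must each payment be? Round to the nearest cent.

$8,501.46

i = 0.0239/2 = 0.01195 per half-year; n = 7·2 = 14.
PMT = 109000 / ( [1 − (1+0.01195)^(−14)] / 0.01195 ) = 109000 / 12.821326 = 8,501.4606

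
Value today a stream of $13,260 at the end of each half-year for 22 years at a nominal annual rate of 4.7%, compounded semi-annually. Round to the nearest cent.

$361,201.86

i = 0.047/2 = 0.0235 per half-year; n = 22·2 = 44.
PV = 13260 × [1 − (1+0.0235)^(−44)] / 0.0235 = 13260 × 27.239959 = 361,201.8593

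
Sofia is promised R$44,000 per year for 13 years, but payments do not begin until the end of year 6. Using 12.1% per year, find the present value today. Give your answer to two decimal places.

PV at t=5 (ordinary 13-year annuity): 44000 × a(13|0.121) = 44000 × 6.392308 = 281,261.5695
Discount back 5 years: 281,261.5695 × (1+0.121)^(−5) = 281,261.5695 × 0.564900 = 158,884.7931

R$158,884.79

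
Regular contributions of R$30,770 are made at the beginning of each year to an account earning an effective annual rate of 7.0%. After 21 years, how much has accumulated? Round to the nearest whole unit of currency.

R$1,477,137

FV = PMT · [(1+i)^n − 1] / i × (1+i) = 30770 · 48.005739 = 1,477,136.5939
Payments are at the start of each period, so multiply by (1+i).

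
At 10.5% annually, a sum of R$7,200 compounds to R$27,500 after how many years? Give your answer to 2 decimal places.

(1+i)^n = 27500/7200 = 3.81944, so n = ln 3.81944 / ln 1.105 = 13.4218 years

13.42 years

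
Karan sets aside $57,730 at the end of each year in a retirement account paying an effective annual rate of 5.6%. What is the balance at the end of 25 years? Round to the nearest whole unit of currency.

$2,994,530

Accumulation factor s(25|0.056) = 51.871294; FV = 57730 × 51.871294 = 2,994,529.7883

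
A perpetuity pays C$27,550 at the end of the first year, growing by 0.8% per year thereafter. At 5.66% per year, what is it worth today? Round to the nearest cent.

C$566,872.43

PV = D₁/(r − g) = 27550/(0.0566 − 0.008) = 566,872.4280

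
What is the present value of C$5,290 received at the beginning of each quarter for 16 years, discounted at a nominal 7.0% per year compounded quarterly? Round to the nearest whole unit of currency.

C$206,243

With 4 periods per year: i = 0.0175, n = 64.
Annuity factor a(64|0.0175) × (1+i) = 38.987351; PV = 5290 × 38.987351 = 206,243.0887
(Beginning-of-period payments → annuity-due factor ×(1+i).)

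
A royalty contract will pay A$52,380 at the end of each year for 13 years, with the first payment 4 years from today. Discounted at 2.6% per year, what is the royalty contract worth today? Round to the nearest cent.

Value one period before first payment (t=3): 52380 × [1 − (1+0.026)^(−13)] / 0.026 = 52380 × 10.912213 = 571,581.7428
Discount back 3 years: 571,581.7428 × (1+0.026)^(−3) = 571,581.7428 × 0.925887 = 529,220.0214

A$529,220.02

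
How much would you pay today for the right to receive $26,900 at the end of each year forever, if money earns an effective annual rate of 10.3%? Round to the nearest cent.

$261,165.05

PV = C/r = 26900/0.103 = 261,165.0485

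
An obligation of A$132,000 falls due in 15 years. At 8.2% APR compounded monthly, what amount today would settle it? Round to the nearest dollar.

A$38,744

Periodic rate i = 0.082/12 = 0.00683333; n = 15 × 12 = 180 periods.
Discount factor = (1+0.00683333)^(−180) = 0.293518; PV = 132,000 × 0.293518 = 38,744.3669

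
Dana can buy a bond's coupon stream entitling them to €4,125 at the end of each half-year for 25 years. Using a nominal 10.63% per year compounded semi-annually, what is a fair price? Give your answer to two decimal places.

€71,784.02

Periodic rate i = 0.1063/2 = 0.05315; n = 25 × 2 = 50 periods.
Annuity factor a(50|0.05315) = 17.402186; PV = 4125 × 17.402186 = 71,784.0184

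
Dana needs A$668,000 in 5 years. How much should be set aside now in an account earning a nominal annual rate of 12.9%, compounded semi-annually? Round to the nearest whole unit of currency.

A$357,536

With 2 periods per year: i = 0.0645, n = 10.
PV = 668,000 / (1 + 0.0645)^10 = 668,000 / 1.868343 = 357,536.0228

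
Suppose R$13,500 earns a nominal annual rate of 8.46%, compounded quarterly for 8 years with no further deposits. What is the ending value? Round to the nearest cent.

R$26,375.40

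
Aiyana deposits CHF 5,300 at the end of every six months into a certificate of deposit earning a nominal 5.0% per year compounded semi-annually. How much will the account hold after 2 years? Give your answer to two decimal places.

Periodic rate i = 0.05/2 = 0.025; n = 2 × 2 = 4 periods.
FV = 5300 × [(1+0.025)^4 − 1] / 0.025 = 5300 × 4.152516 = 22,008.3328

CHF 22,008.33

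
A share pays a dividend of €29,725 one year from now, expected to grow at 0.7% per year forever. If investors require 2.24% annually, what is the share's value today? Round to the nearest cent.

€1,930,194.81

PV = PMT / (i − g) = 29725 / (0.0224 − 0.007) = 29725 / 0.015400 = 1,930,194.8052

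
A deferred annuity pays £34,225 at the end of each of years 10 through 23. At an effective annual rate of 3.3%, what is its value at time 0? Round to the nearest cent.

Value one period before first payment (t=9): 34225 × [1 − (1+0.033)^(−14)] / 0.033 = 34225 × 11.068501 = 378,819.4529
Discount back 9 years: 378,819.4529 × (1+0.033)^(−9) = 378,819.4529 × 0.746616 = 282,832.5434

£282,832.54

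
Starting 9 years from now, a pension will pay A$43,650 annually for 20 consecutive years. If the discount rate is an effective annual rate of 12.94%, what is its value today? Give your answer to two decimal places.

A$116,252.17

Value one period before first payment (t=8): 43650 × [1 − (1+0.1294)^(−20)] / 0.1294 = 43650 × 7.050162 = 307,739.5721
PV₀ = 307,739.5721 / (1+0.1294)^8 = 307,739.5721 / 2.647173 = 116,252.1727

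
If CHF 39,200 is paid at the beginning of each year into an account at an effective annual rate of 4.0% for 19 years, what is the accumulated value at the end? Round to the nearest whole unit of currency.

CHF 1,128,101

FV = PMT · [(1+i)^n − 1] / i × (1+i) = 39200 · 28.778079 = 1,128,100.6802
(Beginning-of-period payments → annuity-due factor ×(1+i).)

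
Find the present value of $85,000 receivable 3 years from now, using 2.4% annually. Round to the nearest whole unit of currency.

Discount factor = (1+0.024)^(−3) = 0.931323; PV = 85,000 × 0.931323 = 79,162.4188

$79,162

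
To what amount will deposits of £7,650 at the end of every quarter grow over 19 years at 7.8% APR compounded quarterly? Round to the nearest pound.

£1,310,072

i = 0.078/4 = 0.0195 per quarter; n = 19·4 = 76.
Accumulation factor s(76|0.0195) = 171.251182; FV = 7650 × 171.251182 = 1,310,071.5395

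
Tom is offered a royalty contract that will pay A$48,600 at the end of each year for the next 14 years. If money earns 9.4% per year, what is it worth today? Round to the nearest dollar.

PV = PMT · [1 − (1+i)^(−n)] / i = 48600 · 7.613965 = 370,038.6826

A$370,039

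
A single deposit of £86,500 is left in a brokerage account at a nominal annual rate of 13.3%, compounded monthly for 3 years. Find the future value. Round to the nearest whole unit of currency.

Periodic rate i = 0.133/12 = 0.0110833; n = 3 × 12 = 36 periods.
FV = PV·(1+i)^n = 86,500 × 1.487066 = 128,631.2125

£128,631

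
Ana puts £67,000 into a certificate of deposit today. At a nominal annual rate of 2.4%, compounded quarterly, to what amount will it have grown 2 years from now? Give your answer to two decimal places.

With 4 periods per year: i = 0.006, n = 8.
FV = PV·(1+i)^n = 67,000 × 1.049020 = 70,284.3525

£70,284.35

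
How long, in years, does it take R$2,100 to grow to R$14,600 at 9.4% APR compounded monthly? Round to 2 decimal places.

20.71 years

Periodic rate i = 0.094/12 = 0.00783333.
n = ln(14600/2100) / ln(1+0.00783333) = ln(6.95238) / 0.007803 = 248.5109 months
= 248.5109/12 years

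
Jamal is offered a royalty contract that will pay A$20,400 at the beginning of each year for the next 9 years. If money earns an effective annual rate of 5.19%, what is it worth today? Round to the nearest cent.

A$151,242.77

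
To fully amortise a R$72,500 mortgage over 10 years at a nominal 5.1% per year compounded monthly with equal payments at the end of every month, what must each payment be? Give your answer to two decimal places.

i = 0.051/12 = 0.00425 per month; n = 10·12 = 120.
PMT = 72500 / ( [1 − (1+0.00425)^(−120)] / 0.00425 ) = 72500 / 93.848264 = 772.5236

R$772.52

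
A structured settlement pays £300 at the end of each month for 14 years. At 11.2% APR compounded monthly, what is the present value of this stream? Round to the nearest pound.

Periodic rate i = 0.112/12 = 0.00933333; n = 14 × 12 = 168 periods.
Annuity factor a(168|0.00933333) = 84.644660; PV = 300 × 84.644660 = 25,393.3980

£25,393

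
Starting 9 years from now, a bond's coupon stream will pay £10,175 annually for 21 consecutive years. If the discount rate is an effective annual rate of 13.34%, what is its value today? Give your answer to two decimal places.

Value one period before first payment (t=8): 10175 × [1 − (1+0.1334)^(−21)] / 0.1334 = 10175 × 6.955751 = 70,774.7614
Discount back 8 years: 70,774.7614 × (1+0.1334)^(−8) = 70,774.7614 × 0.367227 = 25,990.3871

£25,990.39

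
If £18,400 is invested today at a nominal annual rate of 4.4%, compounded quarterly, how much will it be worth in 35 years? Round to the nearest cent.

£85,109.81

With 4 periods per year: i = 0.011, n = 140.
FV = PV·(1+i)^n = 18,400 × 4.625533 = 85,109.8070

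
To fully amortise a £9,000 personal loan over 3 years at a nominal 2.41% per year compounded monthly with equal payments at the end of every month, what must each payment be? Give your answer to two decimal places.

£259.40

Periodic rate i = 0.0241/12 = 0.00200833; n = 3 × 12 = 36 periods.
Annuity-PV factor = 34.695820; PMT = 9000 / 34.695820 = 259.3972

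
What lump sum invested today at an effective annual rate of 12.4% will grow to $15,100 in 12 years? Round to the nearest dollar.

$3,713

Discount factor = (1+0.124)^(−12) = 0.245926; PV = 15,100 × 0.245926 = 3,713.4811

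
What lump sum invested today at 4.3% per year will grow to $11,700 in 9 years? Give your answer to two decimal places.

Discount factor = (1+0.043)^(−9) = 0.684607; PV = 11,700 × 0.684607 = 8,009.8998

$8,009.90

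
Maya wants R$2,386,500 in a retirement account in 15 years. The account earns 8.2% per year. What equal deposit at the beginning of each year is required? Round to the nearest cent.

R$79,976.73

PMT = 2.3865e+06 / ( [(1+0.082)^15 − 1] / 0.082 × (1+i) ) = 2.3865e+06 / 29.839929 = 79,976.7323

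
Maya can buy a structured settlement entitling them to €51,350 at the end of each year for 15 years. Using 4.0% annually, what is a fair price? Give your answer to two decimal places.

PV = PMT · [1 − (1+i)^(−n)] / i = 51350 · 11.118387 = 570,929.1946

€570,929.19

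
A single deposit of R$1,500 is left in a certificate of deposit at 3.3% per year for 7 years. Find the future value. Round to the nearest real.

R$1,883

FV = 1,500 × (1 + 0.033)^7 = 1,882.7537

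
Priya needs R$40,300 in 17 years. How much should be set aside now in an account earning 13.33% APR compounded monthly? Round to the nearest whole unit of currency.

R$4,232

With 12 periods per year: i = 0.0111083, n = 204.
Discount factor = (1+0.0111083)^(−204) = 0.105020; PV = 40,300 × 0.105020 = 4,232.2989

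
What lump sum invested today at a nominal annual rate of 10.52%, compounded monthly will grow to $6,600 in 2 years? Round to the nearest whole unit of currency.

Periodic rate i = 0.1052/12 = 0.00876667; n = 2 × 12 = 24 periods.
PV = FV·(1+i)^(−n) = 6,600 × 0.811003 = 5,352.6221

$5,353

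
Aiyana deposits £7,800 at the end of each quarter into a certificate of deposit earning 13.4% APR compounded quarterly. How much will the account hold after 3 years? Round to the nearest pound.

i = 0.134/4 = 0.0335 per quarter; n = 3·4 = 12.
Accumulation factor s(12|0.0335) = 14.477542; FV = 7800 × 14.477542 = 112,924.8301

£112,925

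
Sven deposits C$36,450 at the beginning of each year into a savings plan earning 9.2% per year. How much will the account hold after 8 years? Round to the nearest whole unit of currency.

Accumulation factor s(8|0.092) × (1+i) = 12.130693; FV = 36450 × 12.130693 = 442,163.7673
Payments are at the start of each period, so multiply by (1+i).

C$442,164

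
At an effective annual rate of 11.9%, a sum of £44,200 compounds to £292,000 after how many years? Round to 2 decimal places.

16.79 years

(1+i)^n = 292000/44200 = 6.60633, so n = ln 6.60633 / ln 1.119 = 16.7921 years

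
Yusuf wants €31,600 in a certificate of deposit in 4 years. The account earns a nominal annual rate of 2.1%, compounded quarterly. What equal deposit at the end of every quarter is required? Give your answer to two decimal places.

€1,898.39

With 4 periods per year: i = 0.00525, n = 16.
PMT = 31600 / ( [(1+0.00525)^16 − 1] / 0.00525 ) = 31600 / 16.645702 = 1,898.3880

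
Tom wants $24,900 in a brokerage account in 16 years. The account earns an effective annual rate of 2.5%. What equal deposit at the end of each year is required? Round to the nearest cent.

PMT = 24900 / ( [(1+0.025)^16 − 1] / 0.025 ) = 24900 / 19.380225 = 1,284.8148

$1,284.81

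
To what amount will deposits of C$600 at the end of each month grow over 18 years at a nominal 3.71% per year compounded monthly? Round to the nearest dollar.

With 12 periods per year: i = 0.00309167, n = 216.
FV = PMT · [(1+i)^n − 1] / i = 600 · 306.609690 = 183,965.8139

C$183,966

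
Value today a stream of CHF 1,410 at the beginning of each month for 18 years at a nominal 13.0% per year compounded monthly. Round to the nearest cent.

CHF 118,730.12

With 12 periods per year: i = 0.0108333, n = 216.
Annuity factor a(216|0.0108333) × (1+i) = 84.205760; PV = 1410 × 84.205760 = 118,730.1214
Payments are at the start of each period, so multiply by (1+i).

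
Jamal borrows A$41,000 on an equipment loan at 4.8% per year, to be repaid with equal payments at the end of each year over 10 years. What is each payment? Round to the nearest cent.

A$5,258.24

Annuity-PV factor = 7.797286; PMT = 41000 / 7.797286 = 5,258.2400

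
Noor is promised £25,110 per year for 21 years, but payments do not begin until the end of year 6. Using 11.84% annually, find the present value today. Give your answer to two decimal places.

Value one period before first payment (t=5): 25110 × [1 − (1+0.1184)^(−21)] / 0.1184 = 25110 × 7.640367 = 191,849.6217
PV₀ = 191,849.6217 / (1+0.1184)^5 = 191,849.6217 / 1.749789 = 109,641.5471

£109,641.55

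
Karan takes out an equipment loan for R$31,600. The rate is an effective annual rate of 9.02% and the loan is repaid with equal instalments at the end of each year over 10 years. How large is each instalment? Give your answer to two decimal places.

PMT = 31600 / ( [1 − (1+0.0902)^(−10)] / 0.0902 ) = 31600 / 6.412012 = 4,928.2503

R$4,928.25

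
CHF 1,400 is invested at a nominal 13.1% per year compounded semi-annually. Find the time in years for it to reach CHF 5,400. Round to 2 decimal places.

Periodic rate i = 0.131/2 = 0.0655.
n = ln(5400/1400) / ln(1+0.0655) = ln(3.85714) / 0.063444 = 21.2774 half-years
= 21.2774/2 years

10.64 years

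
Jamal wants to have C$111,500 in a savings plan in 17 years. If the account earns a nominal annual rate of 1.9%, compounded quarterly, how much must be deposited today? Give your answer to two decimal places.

i = 0.019/4 = 0.00475 per quarter; n = 17·4 = 68.
PV = 111,500 / (1 + 0.00475)^68 = 111,500 / 1.380209 = 80,784.8377

C$80,784.84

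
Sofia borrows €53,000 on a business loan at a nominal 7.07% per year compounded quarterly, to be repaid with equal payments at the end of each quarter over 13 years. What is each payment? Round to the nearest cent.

€1,566.76

With 4 periods per year: i = 0.017675, n = 52.
Annuity-PV factor = 33.827837; PMT = 53000 / 33.827837 = 1,566.7570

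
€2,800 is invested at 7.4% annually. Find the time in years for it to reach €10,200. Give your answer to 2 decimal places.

18.11 years

n = ln(10200/2800) / ln(1+0.074) = ln(3.64286) / 0.071390 = 18.1085 years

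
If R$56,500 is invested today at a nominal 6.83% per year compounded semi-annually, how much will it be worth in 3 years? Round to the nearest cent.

Periodic rate i = 0.0683/2 = 0.03415; n = 3 × 2 = 6 periods.
56,500 × (1+0.03415)^6 = 56,500 × 1.223211 = 69,111.3960

R$69,111.40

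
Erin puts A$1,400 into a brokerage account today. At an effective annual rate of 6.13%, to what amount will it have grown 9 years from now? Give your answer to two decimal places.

A$2,391.51

FV = 1,400 × (1 + 0.0613)^9 = 2,391.5062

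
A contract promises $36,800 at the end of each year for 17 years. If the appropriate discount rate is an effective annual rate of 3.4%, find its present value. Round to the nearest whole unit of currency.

PV = 36800 × [1 − (1+0.034)^(−17)] / 0.034 = 36800 × 12.751883 = 469,269.2793

$469,269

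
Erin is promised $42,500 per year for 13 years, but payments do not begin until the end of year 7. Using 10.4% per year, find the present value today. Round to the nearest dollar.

Value one period before first payment (t=6): 42500 × [1 − (1+0.104)^(−13)] / 0.104 = 42500 × 6.958524 = 295,737.2867
Discount back 6 years: 295,737.2867 × (1+0.104)^(−6) = 295,737.2867 × 0.552313 = 163,339.6587

$163,340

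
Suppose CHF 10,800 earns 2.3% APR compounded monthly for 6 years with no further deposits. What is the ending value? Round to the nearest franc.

CHF 12,396

With 12 periods per year: i = 0.00191667, n = 72.
FV = PV·(1+i)^n = 10,800 × 1.147824 = 12,396.4985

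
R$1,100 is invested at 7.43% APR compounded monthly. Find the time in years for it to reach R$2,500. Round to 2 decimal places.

11.08 years

Periodic rate i = 0.0743/12 = 0.00619167.
(1+i)^n = 2500/1100 = 2.27273, so n = ln 2.27273 / ln 1.00619 = 133.0045 months
= 133.0045/12 years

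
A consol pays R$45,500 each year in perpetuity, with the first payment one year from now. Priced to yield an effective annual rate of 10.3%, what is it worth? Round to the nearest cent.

PV = C/r = 45500/0.103 = 441,747.5728

R$441,747.57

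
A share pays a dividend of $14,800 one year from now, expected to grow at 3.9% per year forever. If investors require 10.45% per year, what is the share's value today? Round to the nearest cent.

PV = PMT / (i − g) = 14800 / (0.1045 − 0.039) = 14800 / 0.065500 = 225,954.1985

$225,954.20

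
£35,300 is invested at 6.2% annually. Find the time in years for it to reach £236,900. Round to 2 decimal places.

(1+i)^n = 236900/35300 = 6.71105, so n = ln 6.71105 / ln 1.062 = 31.6481 years

31.65 years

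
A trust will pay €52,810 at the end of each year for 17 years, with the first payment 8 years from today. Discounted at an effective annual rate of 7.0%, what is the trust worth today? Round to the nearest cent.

PV at t=7 (ordinary 17-year annuity): 52810 × a(17|0.07) = 52810 × 9.763223 = 515,595.8063
Discount back 7 years: 515,595.8063 × (1+0.07)^(−7) = 515,595.8063 × 0.622750 = 321,087.1553

€321,087.16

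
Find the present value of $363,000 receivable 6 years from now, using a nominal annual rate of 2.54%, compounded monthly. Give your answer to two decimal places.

With 12 periods per year: i = 0.00211667, n = 72.
PV = 363,000 / (1 + 0.00211667)^72 = 363,000 / 1.164438 = 311,738.2511

$311,738.25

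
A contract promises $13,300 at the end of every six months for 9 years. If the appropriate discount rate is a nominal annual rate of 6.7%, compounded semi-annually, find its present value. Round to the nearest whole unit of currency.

$177,624

i = 0.067/2 = 0.0335 per half-year; n = 9·2 = 18.
Annuity factor a(18|0.0335) = 13.355206; PV = 13300 × 13.355206 = 177,624.2442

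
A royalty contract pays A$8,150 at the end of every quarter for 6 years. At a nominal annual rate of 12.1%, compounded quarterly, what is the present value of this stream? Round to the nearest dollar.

A$137,654

With 4 periods per year: i = 0.03025, n = 24.
PV = PMT · [1 − (1+i)^(−n)] / i = 8150 · 16.890024 = 137,653.6943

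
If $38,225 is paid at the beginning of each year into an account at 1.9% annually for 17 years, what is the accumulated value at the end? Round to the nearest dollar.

FV = 38225 × [(1+0.019)^17 − 1] / 0.019 × (1+i) = 38225 × 20.223729 = 773,052.0270
(annuity-due: payments at period start, so ×(1+i).)

$773,052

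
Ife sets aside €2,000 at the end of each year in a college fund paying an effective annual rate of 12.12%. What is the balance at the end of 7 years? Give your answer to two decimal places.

FV = PMT · [(1+i)^n − 1] / i = 2000 · 10.126361 = 20,252.7212

€20,252.72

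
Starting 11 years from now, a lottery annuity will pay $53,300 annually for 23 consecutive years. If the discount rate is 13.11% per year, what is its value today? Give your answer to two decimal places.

PV at t=10 (ordinary 23-year annuity): 53300 × a(23|0.1311) = 53300 × 7.179150 = 382,648.6730
PV₀ = 382,648.6730 / (1+0.1311)^10 = 382,648.6730 / 3.427757 = 111,632.3809

$111,632.38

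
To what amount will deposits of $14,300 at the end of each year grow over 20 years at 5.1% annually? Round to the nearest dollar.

FV = PMT · [(1+i)^n − 1] / i = 14300 · 33.417580 = 477,871.3969

$477,871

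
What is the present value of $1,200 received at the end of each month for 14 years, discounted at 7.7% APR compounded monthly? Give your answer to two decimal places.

$123,157.54

i = 0.077/12 = 0.00641667 per month; n = 14·12 = 168.
PV = PMT · [1 − (1+i)^(−n)] / i = 1200 · 102.631281 = 123,157.5378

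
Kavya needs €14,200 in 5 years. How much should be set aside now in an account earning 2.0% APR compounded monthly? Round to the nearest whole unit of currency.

Periodic rate i = 0.02/12 = 0.00166667; n = 5 × 12 = 60 periods.
PV = 14,200 / (1 + 0.00166667)^60 = 14,200 / 1.105079 = 12,849.7609

€12,850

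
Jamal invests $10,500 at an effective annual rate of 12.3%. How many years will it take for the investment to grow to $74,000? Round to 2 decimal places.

16.83 years

n = ln(74000/10500) / ln(1+0.123) = ln(7.04762) / 0.116004 = 16.8330 years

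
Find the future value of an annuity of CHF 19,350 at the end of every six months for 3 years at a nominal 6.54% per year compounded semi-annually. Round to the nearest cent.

i = 0.0654/2 = 0.0327 per half-year; n = 3·2 = 6.
FV = 19350 × [(1+0.0327)^6 − 1] / 0.0327 = 19350 × 6.512417 = 126,015.2725

CHF 126,015.27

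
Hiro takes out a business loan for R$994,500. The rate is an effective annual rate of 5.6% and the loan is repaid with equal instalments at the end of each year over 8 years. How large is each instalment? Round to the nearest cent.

R$157,624.30

PMT = 994500 / ( [1 − (1+0.056)^(−8)] / 0.056 ) = 994500 / 6.309306 = 157,624.3011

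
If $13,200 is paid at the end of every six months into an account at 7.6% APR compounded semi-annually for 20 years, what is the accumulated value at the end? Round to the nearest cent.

i = 0.076/2 = 0.038 per half-year; n = 20·2 = 40.
FV = 13200 × [(1+0.038)^40 − 1] / 0.038 = 13200 × 90.663921 = 1,196,763.7634

$1,196,763.76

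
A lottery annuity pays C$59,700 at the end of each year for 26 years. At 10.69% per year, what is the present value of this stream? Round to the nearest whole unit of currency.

C$518,639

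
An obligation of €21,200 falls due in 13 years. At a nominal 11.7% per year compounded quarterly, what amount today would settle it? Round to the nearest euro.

€4,734

i = 0.117/4 = 0.02925 per quarter; n = 13·4 = 52.
Discount factor = (1+0.02925)^(−52) = 0.223313; PV = 21,200 × 0.223313 = 4,734.2406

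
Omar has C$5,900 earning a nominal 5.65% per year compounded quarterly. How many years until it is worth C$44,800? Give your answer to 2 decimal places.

36.13 years

Periodic rate i = 0.0565/4 = 0.014125.
n = ln(44800/5900) / ln(1+0.014125) = ln(7.59322) / 0.014026 = 144.5338 quarters
= 144.5338/4 years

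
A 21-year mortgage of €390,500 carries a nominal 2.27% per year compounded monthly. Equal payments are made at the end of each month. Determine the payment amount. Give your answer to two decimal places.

With 12 periods per year: i = 0.00189167, n = 252.
Annuity-PV factor = 200.295130; PMT = 390500 / 200.295130 = 1,949.6230

€1,949.62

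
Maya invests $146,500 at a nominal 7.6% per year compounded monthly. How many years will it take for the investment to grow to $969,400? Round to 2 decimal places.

24.94 years

Periodic rate i = 0.076/12 = 0.00633333.
(1+i)^n = 969400/146500 = 6.61706, so n = ln 6.61706 / ln 1.00633 = 299.3099 months
= 299.3099/12 years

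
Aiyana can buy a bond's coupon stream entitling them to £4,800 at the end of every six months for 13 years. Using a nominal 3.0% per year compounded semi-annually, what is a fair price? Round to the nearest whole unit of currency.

Periodic rate i = 0.03/2 = 0.015; n = 13 × 2 = 26 periods.
Annuity factor a(26|0.015) = 21.398632; PV = 4800 × 21.398632 = 102,713.4323

£102,713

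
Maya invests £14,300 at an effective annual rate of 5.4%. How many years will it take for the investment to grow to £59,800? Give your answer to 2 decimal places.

27.20 years

n = ln(59800/14300) / ln(1+0.054) = ln(4.18182) / 0.052592 = 27.2044 years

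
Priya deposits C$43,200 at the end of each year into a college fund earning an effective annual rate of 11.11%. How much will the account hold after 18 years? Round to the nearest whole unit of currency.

C$2,201,320

Accumulation factor s(18|0.1111) = 50.956473; FV = 43200 × 50.956473 = 2,201,319.6389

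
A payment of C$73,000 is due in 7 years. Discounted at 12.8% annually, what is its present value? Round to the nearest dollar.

PV = 73,000 / (1 + 0.128)^7 = 73,000 / 2.323612 = 31,416.5986

C$31,417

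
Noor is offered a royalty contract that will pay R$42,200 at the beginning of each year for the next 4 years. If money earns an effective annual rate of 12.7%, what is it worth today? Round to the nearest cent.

R$142,350.41

PV = 42200 × [1 − (1+0.127)^(−4)] / 0.127 × (1+i) = 42200 × 3.373233 = 142,350.4123
(annuity-due: payments at period start, so ×(1+i).)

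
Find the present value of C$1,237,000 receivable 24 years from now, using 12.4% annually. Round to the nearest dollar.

C$74,813

PV = 1,237,000 / (1 + 0.124)^24 = 1,237,000 / 16.534515 = 74,813.1998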